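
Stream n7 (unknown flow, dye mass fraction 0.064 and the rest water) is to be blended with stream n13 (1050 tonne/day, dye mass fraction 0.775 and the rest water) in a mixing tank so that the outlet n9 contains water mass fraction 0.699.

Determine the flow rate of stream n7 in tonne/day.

2100 tonne/day

Let n7 be the unknown flow. Total out = 1050 + n7.
water balance: 236.25 + 0.936·n7 = 0.699·(1050 + n7)
(0.936 − 0.699)·n7 = 0.699×1050 − 236.25 = 497.7
n7 = 497.7 / 0.237 = 2100 tonne/day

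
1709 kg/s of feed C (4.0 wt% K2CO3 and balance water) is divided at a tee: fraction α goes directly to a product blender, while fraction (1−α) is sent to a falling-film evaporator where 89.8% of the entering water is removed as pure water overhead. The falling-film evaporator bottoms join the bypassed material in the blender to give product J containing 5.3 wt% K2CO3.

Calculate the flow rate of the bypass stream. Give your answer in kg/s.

All 1709×0.040 = 68.36 kg/s of K2CO3 reaches J, so J = 68.36/0.053 = 1289.8 kg/s and vapour = 419.19 kg/s.
The evaporator receives (1−α)·1709 of feed at 0.960 water and removes 0.898 of that water:
0.898×0.960×(1−α)×1709 = 419.19
(1−α) = 419.19/1473.3 = 0.2845;  α = 0.7155.
Bypass flow = 0.7155×1709 = 1222.7 kg/s.

1223 kg/s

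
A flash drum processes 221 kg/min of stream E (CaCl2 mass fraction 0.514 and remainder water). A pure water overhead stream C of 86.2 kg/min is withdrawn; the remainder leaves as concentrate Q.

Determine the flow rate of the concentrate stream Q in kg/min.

Concentrate = 221 − 86.2 = 134.8 kg/min.

134.8 kg/min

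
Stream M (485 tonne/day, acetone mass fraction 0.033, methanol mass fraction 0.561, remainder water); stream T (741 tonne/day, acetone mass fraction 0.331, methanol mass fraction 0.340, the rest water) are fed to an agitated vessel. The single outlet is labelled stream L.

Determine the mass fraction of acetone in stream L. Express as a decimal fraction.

0.213

Total flow out = 485 + 741 = 1226 tonne/day.
acetone in = 485×0.033 + 741×0.331 = 261.28 tonne/day.
acetone mass fraction in L = 261.28/1226 = 0.213.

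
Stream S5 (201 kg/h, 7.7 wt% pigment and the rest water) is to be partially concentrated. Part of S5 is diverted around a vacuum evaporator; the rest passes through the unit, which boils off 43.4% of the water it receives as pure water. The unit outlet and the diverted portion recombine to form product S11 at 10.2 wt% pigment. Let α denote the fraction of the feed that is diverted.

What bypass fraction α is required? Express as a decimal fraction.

All 201×0.077 = 15.477 kg/h of pigment reaches S11, so S11 = 15.477/0.102 = 151.74 kg/h and vapour = 49.265 kg/h.
The evaporator receives (1−α)·201 of feed at 0.923 water and removes 0.434 of that water:
0.434×0.923×(1−α)×201 = 49.265
(1−α) = 49.265/80.517 = 0.6119;  α = 0.3881.

0.388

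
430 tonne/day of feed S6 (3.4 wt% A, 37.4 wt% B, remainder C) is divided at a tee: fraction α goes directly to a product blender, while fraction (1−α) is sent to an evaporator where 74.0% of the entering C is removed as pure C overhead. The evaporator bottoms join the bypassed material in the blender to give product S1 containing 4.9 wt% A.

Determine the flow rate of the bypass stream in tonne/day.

129.5 tonne/day

All 430×0.034 = 14.62 tonne/day of A reaches S1, so S1 = 14.62/0.049 = 298.37 tonne/day and vapour = 131.63 tonne/day.
The evaporator receives (1−α)·430 of feed at 0.592 C and removes 0.740 of that C:
0.740×0.592×(1−α)×430 = 131.63
(1−α) = 131.63/188.37 = 0.6988;  α = 0.3012.
Bypass flow = 0.3012×430 = 129.52 tonne/day.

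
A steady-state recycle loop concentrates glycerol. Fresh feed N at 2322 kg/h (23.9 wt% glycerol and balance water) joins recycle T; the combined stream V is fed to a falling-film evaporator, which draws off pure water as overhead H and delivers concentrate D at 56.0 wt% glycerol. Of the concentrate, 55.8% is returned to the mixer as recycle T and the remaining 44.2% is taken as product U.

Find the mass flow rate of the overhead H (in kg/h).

Overall glycerol balance (none leaves overhead): glycerol in fresh feed = glycerol in product, i.e. 2322×0.239 = (1−0.558)·D·0.560.
D = 554.96/(0.560×0.442) = 2242.1 kg/h.
Recycle T = 0.558×2242.1 = 1251.1 kg/h.
Combined feed V = 2322 + 1251.1 = 3573.1 kg/h.
Overhead H = V − D = 3573.1 − 2242.1 = 1331 kg/h.

1331 kg/h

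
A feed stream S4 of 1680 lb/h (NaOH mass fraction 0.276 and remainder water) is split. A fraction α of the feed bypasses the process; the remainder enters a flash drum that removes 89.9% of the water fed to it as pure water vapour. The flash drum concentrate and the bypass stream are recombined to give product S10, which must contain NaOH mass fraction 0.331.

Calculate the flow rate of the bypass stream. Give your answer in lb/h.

1251 lb/h

All 1680×0.276 = 463.68 lb/h of NaOH reaches S10, so S10 = 463.68/0.331 = 1400.8 lb/h and vapour = 279.15 lb/h.
The evaporator receives (1−α)·1680 of feed at 0.724 water and removes 0.899 of that water:
0.899×0.724×(1−α)×1680 = 279.15
(1−α) = 279.15/1093.5 = 0.2553;  α = 0.7447.
Bypass flow = 0.7447×1680 = 1251.1 lb/h.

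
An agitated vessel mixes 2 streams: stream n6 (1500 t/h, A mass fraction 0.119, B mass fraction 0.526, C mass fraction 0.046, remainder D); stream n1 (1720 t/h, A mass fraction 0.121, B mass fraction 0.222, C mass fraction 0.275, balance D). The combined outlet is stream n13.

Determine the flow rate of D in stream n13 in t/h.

D out = D in = 1500×0.309 + 1720×0.382 = 1120.5 t/h.

1121 t/h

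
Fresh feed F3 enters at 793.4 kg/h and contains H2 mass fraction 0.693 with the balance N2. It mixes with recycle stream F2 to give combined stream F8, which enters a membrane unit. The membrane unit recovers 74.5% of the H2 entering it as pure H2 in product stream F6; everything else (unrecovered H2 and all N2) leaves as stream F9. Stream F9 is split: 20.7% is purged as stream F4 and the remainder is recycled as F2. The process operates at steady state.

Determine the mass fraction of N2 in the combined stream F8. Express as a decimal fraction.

0.631

N2 enters only via F3 and leaves only via the purge: 793.4×0.307 = 0.207×(N2 in F9), and the membrane unit passes all N2, so N2 in F8 = N2 in F9 = 1176.7 kg/h.
H2 in F8: m_A = 793.4×0.693 + (1−0.207)·(1−0.745)·m_A, so m_A = 549.83/0.7978 = 689.19 kg/h.
F8 = 689.19 + 1176.7 = 1865.9 kg/h.
N2 fraction in F8 = 1176.7/1865.9 = 0.631.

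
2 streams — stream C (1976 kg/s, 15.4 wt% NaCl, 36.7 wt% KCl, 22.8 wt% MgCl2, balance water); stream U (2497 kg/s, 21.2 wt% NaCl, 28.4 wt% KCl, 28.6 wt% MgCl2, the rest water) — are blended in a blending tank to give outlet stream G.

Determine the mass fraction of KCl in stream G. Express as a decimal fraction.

Total flow out = 1976 + 2497 = 4473 kg/s.
KCl in = 1976×0.367 + 2497×0.284 = 1434.3 kg/s.
KCl mass fraction in G = 1434.3/4473 = 0.3207.

0.3207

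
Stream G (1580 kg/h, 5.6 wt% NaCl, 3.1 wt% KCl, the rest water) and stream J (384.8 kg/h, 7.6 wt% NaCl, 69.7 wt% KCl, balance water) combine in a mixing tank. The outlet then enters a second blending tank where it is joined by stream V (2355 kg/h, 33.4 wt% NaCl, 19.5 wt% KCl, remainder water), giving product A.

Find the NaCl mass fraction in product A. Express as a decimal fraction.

0.209

Overall, product flow = 4319.8 kg/h.
NaCl in = 1580×0.056 + 384.8×0.076 + 2355×0.334 = 904.29 kg/h.
NaCl fraction in A = 0.209.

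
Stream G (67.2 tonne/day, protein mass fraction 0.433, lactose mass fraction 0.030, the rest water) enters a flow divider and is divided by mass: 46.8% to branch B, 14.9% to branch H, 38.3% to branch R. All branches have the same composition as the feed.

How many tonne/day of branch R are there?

25.74 tonne/day

Branch R flow = 0.383×67.2 = 25.738 tonne/day.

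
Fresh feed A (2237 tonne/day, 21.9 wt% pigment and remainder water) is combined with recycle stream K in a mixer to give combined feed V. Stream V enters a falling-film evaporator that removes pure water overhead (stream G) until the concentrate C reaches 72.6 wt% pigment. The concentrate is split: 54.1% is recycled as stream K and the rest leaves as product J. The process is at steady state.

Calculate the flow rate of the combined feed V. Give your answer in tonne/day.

3032 tonne/day

Overall pigment balance (none leaves overhead): pigment in fresh feed = pigment in product, i.e. 2237×0.219 = (1−0.541)·C·0.726.
C = 489.9/(0.726×0.459) = 1470.1 tonne/day.
Recycle K = 0.541×1470.1 = 795.35 tonne/day.
Combined feed V = 2237 + 795.35 = 3032.3 tonne/day.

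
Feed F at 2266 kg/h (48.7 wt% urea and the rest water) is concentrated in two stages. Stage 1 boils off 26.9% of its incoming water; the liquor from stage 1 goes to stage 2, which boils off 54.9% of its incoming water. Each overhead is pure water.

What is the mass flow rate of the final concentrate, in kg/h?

1487 kg/h

water in feed = 2266×0.513 = 1162.5 kg/h.
After stage 1: water left = (1−0.269)×1162.5 = 849.76; stream total = 1953.3 kg/h.
After stage 2: water left = (1−0.549)×849.76 = 383.24; final concentrate = 1486.8 kg/h.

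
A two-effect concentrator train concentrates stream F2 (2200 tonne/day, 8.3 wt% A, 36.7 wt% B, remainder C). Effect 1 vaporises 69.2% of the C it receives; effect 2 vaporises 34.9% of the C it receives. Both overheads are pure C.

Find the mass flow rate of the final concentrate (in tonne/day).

C in feed = 2200×0.550 = 1210 tonne/day.
After stage 1: C left = (1−0.692)×1210 = 372.68; stream total = 1362.7 tonne/day.
After stage 2: C left = (1−0.349)×372.68 = 242.61; final concentrate = 1232.6 tonne/day.

1233 tonne/day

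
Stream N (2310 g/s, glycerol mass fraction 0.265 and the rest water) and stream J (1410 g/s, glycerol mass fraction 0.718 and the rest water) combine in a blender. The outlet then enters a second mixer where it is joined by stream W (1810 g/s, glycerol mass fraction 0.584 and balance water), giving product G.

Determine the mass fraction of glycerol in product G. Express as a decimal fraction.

Overall, product flow = 5530 g/s.
glycerol in = 2310×0.265 + 1410×0.718 + 1810×0.584 = 2681.6 g/s.
glycerol fraction in G = 0.485.

0.485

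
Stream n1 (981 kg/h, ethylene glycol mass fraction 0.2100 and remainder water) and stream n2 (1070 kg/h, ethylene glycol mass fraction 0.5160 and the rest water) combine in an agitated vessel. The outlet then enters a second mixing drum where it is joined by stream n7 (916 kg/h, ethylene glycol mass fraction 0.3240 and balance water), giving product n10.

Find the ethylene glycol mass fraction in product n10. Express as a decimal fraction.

Overall, product flow = 2967 kg/h.
ethylene glycol in = 981×0.210 + 1070×0.516 + 916×0.324 = 1054.9 kg/h.
ethylene glycol fraction in n10 = 0.3555.

0.3555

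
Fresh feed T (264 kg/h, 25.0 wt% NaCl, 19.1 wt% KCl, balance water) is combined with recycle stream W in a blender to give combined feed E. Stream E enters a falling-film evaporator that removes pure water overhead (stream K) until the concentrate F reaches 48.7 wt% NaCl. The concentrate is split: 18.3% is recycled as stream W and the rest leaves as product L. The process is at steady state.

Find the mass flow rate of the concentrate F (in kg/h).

Overall NaCl balance (none leaves overhead): NaCl in fresh feed = NaCl in product, i.e. 264×0.250 = (1−0.183)·F·0.487.
F = 66/(0.487×0.817) = 165.88 kg/h.

165.9 kg/h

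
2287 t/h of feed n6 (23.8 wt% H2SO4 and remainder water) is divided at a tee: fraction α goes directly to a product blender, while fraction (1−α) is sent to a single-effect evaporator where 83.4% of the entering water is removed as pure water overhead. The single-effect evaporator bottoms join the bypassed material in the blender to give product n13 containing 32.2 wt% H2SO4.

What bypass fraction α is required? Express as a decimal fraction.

0.590

All 2287×0.238 = 544.31 t/h of H2SO4 reaches n13, so n13 = 544.31/0.322 = 1690.4 t/h and vapour = 596.61 t/h.
The evaporator receives (1−α)·2287 of feed at 0.762 water and removes 0.834 of that water:
0.834×0.762×(1−α)×2287 = 596.61
(1−α) = 596.61/1453.4 = 0.4105;  α = 0.5895.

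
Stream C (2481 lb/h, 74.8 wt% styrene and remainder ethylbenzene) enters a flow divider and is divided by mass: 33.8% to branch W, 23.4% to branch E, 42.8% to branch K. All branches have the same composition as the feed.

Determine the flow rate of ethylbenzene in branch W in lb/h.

Branch W total = 0.338×2481 = 838.58 lb/h.
ethylbenzene in W = 0.252×838.58 = 211.32 lb/h.

211.3 lb/h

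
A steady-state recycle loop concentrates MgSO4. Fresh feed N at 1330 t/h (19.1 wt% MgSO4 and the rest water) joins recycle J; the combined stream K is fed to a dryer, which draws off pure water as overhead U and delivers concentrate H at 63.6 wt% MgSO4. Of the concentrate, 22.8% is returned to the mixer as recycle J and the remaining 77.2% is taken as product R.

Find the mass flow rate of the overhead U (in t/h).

930.6 t/h

Overall MgSO4 balance (none leaves overhead): MgSO4 in fresh feed = MgSO4 in product, i.e. 1330×0.191 = (1−0.228)·H·0.636.
H = 254.03/(0.636×0.772) = 517.38 t/h.
Recycle J = 0.228×517.38 = 117.96 t/h.
Combined feed K = 1330 + 117.96 = 1448 t/h.
Overhead U = K − H = 1448 − 517.38 = 930.58 t/h.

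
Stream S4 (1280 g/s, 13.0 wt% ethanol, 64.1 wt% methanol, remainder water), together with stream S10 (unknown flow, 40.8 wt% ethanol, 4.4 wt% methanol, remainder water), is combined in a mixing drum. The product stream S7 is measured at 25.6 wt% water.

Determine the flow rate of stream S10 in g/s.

118.4 g/s

Let S10 be the unknown flow. Total out = 1280 + S10.
water balance: 293.12 + 0.548·S10 = 0.256·(1280 + S10)
(0.548 − 0.256)·S10 = 0.256×1280 − 293.12 = 34.56
S10 = 34.56 / 0.292 = 118.36 g/s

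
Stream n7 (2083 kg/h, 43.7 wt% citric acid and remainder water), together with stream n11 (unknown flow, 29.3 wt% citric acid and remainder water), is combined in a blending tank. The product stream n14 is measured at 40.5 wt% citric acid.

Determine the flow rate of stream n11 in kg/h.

Let n11 be the unknown flow. Total out = 2083 + n11.
citric acid balance: 910.27 + 0.293·n11 = 0.405·(2083 + n11)
(0.293 − 0.405)·n11 = 0.405×2083 − 910.27 = -66.656
n11 = -66.656 / -0.112 = 595.14 kg/h

595.1 kg/h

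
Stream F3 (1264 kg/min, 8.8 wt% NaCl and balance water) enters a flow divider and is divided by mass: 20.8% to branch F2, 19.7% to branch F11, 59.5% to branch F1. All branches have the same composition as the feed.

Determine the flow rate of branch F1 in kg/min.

Branch F1 flow = 0.595×1264 = 752.08 kg/min.

752.1 kg/min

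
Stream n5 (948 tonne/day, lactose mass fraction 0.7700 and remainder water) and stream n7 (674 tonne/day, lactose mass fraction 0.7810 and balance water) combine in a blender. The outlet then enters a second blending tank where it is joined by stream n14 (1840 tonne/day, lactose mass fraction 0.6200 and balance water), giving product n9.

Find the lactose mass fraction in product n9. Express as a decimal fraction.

0.6924

Overall, product flow = 3462 tonne/day.
lactose in = 948×0.770 + 674×0.781 + 1840×0.620 = 2397.2 tonne/day.
lactose fraction in n9 = 0.6924.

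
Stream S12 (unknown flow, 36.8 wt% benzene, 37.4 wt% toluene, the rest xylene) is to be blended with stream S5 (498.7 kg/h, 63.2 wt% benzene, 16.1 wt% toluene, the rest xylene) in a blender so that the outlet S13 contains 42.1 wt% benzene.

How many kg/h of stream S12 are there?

Let S12 be the unknown flow. Total out = 498.7 + S12.
benzene balance: 315.18 + 0.368·S12 = 0.421·(498.7 + S12)
(0.368 − 0.421)·S12 = 0.421×498.7 − 315.18 = -105.23
S12 = -105.23 / -0.053 = 1985.4 kg/h

1985 kg/h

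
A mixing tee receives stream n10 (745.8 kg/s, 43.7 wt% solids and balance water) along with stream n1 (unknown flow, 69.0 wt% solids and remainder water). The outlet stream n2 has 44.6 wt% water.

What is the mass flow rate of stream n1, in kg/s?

641.6 kg/s

Let n1 be the unknown flow. Total out = 745.8 + n1.
water balance: 419.89 + 0.310·n1 = 0.446·(745.8 + n1)
(0.310 − 0.446)·n1 = 0.446×745.8 − 419.89 = -87.259
n1 = -87.259 / -0.136 = 641.61 kg/s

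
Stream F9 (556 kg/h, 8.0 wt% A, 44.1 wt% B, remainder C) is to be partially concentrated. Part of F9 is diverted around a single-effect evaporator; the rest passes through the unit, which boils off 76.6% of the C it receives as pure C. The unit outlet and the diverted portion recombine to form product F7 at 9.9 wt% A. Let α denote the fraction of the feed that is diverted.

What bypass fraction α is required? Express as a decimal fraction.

0.477

All 556×0.080 = 44.48 kg/h of A reaches F7, so F7 = 44.48/0.099 = 449.29 kg/h and vapour = 106.71 kg/h.
The evaporator receives (1−α)·556 of feed at 0.479 C and removes 0.766 of that C:
0.766×0.479×(1−α)×556 = 106.71
(1−α) = 106.71/204 = 0.5231;  α = 0.4769.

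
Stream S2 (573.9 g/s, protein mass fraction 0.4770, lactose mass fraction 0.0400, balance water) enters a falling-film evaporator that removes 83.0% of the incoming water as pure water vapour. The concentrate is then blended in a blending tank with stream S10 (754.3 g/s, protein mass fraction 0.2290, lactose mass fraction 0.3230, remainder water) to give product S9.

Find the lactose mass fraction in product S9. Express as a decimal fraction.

Vapour removed = 0.830×0.483×573.9 = 230.07 g/s; concentrate = 343.83 g/s.
lactose reaching the mixer = 22.956 (from concentrate) + 754.3×0.323 = 266.59 g/s.
Product flow = 343.83 + 754.3 = 1098.1 g/s; lactose fraction = 0.2428.

0.2428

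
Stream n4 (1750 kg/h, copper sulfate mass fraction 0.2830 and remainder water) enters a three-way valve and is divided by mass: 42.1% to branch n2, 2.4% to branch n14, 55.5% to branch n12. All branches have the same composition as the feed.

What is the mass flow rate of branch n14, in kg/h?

42 kg/h

Branch n14 flow = 0.024×1750 = 42 kg/h.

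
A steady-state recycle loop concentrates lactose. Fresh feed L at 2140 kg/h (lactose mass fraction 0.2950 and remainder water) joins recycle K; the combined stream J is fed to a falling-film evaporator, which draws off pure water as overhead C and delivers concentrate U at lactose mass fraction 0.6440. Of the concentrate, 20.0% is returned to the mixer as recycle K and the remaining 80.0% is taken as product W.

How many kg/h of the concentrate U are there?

1225 kg/h

Overall lactose balance (none leaves overhead): lactose in fresh feed = lactose in product, i.e. 2140×0.295 = (1−0.200)·U·0.644.
U = 631.3/(0.644×0.800) = 1225.3 kg/h.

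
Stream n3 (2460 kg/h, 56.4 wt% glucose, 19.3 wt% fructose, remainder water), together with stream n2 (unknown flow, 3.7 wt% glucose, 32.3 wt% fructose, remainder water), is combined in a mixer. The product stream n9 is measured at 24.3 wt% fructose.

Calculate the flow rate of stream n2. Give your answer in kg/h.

Let n2 be the unknown flow. Total out = 2460 + n2.
fructose balance: 474.78 + 0.323·n2 = 0.243·(2460 + n2)
(0.323 − 0.243)·n2 = 0.243×2460 − 474.78 = 123
n2 = 123 / 0.080 = 1537.5 kg/h

1537 kg/h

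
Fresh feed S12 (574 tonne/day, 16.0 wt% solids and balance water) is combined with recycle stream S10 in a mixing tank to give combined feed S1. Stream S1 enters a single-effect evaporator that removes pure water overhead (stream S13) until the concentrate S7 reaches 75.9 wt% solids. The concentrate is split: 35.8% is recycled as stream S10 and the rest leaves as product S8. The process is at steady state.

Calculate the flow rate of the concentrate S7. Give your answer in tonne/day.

188.5 tonne/day

Overall solids balance (none leaves overhead): solids in fresh feed = solids in product, i.e. 574×0.160 = (1−0.358)·S7·0.759.
S7 = 91.84/(0.759×0.642) = 188.48 tonne/day.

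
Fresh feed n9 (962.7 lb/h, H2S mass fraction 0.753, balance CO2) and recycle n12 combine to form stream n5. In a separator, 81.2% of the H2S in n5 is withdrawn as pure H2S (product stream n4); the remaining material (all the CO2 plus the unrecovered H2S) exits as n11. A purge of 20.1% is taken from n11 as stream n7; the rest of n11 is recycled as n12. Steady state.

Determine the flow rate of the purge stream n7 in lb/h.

270 lb/h

CO2 enters only via n9 and leaves only via the purge: 962.7×0.247 = 0.201×(CO2 in n11), and the separator passes all CO2, so CO2 in n5 = CO2 in n11 = 1183 lb/h.
H2S in n5: m_A = 962.7×0.753 + (1−0.201)·(1−0.812)·m_A, so m_A = 724.91/0.8498 = 853.05 lb/h.
n11 = (1−0.812)×853.05 + 1183 = 1343.4 lb/h.
Purge n7 = 0.201×1343.4 = 270.02 lb/h.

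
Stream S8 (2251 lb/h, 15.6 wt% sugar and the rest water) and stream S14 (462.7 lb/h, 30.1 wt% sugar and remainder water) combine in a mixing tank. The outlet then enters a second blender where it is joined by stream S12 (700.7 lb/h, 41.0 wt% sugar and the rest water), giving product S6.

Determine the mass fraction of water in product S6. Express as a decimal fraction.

Overall, product flow = 3414.4 lb/h.
water in = 2251×0.844 + 462.7×0.699 + 700.7×0.590 = 2636.7 lb/h.
water fraction in S6 = 0.772.

0.772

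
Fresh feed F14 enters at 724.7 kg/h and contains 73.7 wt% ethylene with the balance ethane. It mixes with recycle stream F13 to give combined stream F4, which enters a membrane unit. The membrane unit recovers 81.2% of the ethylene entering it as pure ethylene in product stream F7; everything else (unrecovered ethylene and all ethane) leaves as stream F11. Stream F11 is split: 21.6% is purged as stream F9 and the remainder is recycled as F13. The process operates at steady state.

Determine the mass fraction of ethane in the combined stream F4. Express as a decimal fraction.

0.585

ethane enters only via F14 and leaves only via the purge: 724.7×0.263 = 0.216×(ethane in F11), and the membrane unit passes all ethane, so ethane in F4 = ethane in F11 = 882.39 kg/h.
ethylene in F4: m_A = 724.7×0.737 + (1−0.216)·(1−0.812)·m_A, so m_A = 534.1/0.8526 = 626.44 kg/h.
F4 = 626.44 + 882.39 = 1508.8 kg/h.
ethane fraction in F4 = 882.39/1508.8 = 0.585.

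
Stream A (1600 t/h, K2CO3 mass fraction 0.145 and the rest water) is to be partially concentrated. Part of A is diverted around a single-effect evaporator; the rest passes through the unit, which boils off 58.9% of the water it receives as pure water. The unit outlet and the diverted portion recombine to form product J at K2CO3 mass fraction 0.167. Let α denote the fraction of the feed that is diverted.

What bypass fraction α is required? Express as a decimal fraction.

All 1600×0.145 = 232 t/h of K2CO3 reaches J, so J = 232/0.167 = 1389.2 t/h and vapour = 210.78 t/h.
The evaporator receives (1−α)·1600 of feed at 0.855 water and removes 0.589 of that water:
0.589×0.855×(1−α)×1600 = 210.78
(1−α) = 210.78/805.75 = 0.2616;  α = 0.7384.

0.738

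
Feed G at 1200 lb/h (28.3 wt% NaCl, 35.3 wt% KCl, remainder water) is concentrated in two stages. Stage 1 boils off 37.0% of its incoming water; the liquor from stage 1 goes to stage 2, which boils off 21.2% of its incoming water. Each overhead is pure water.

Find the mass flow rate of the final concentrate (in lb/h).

water in feed = 1200×0.364 = 436.8 lb/h.
After stage 1: water left = (1−0.370)×436.8 = 275.18; stream total = 1038.4 lb/h.
After stage 2: water left = (1−0.212)×275.18 = 216.84; final concentrate = 980.04 lb/h.

980 lb/h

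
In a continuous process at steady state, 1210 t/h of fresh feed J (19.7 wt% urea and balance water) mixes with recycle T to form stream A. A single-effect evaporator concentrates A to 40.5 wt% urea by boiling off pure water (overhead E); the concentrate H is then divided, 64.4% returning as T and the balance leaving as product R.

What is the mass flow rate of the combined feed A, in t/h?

Overall urea balance (none leaves overhead): urea in fresh feed = urea in product, i.e. 1210×0.197 = (1−0.644)·H·0.405.
H = 238.37/(0.405×0.356) = 1653.3 t/h.
Recycle T = 0.644×1653.3 = 1064.7 t/h.
Combined feed A = 1210 + 1064.7 = 2274.7 t/h.

2275 t/h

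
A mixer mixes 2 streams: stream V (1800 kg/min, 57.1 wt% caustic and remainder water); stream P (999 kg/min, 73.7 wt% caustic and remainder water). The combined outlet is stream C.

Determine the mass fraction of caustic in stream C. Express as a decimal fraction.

0.6302

Total flow out = 1800 + 999 = 2799 kg/min.
caustic in = 1800×0.571 + 999×0.737 = 1764.1 kg/min.
caustic mass fraction in C = 1764.1/2799 = 0.6302.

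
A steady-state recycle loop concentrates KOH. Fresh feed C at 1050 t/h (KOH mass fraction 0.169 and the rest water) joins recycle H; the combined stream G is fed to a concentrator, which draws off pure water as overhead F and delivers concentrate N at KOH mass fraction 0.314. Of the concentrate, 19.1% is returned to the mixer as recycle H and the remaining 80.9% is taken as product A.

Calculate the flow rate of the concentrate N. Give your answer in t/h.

698.6 t/h

Overall KOH balance (none leaves overhead): KOH in fresh feed = KOH in product, i.e. 1050×0.169 = (1−0.191)·N·0.314.
N = 177.45/(0.314×0.809) = 698.55 t/h.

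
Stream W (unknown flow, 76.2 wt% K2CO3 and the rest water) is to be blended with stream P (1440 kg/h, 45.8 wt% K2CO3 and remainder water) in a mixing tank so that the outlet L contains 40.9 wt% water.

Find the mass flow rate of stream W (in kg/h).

Let W be the unknown flow. Total out = 1440 + W.
water balance: 780.48 + 0.238·W = 0.409·(1440 + W)
(0.238 − 0.409)·W = 0.409×1440 − 780.48 = -191.52
W = -191.52 / -0.171 = 1120 kg/h

1120 kg/h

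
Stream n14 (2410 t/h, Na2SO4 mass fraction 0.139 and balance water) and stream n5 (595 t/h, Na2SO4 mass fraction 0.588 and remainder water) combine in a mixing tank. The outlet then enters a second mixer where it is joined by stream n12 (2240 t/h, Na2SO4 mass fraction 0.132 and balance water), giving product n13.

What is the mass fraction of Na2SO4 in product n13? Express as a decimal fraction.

Overall, product flow = 5245 t/h.
Na2SO4 in = 2410×0.139 + 595×0.588 + 2240×0.132 = 980.53 t/h.
Na2SO4 fraction in n13 = 0.187.

0.187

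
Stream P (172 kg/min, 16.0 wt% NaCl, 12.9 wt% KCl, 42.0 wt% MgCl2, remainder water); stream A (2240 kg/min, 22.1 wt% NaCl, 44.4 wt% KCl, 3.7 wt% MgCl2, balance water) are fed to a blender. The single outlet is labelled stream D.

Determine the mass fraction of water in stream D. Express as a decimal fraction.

Total flow out = 172 + 2240 = 2412 kg/min.
water in = 172×0.291 + 2240×0.298 = 717.57 kg/min.
water mass fraction in D = 717.57/2412 = 0.298.

0.298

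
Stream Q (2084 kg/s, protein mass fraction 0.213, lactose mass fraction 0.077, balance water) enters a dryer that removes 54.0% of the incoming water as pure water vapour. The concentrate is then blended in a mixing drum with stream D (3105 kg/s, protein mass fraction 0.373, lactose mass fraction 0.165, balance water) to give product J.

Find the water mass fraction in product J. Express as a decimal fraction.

Vapour removed = 0.540×0.710×2084 = 799.01 kg/s; concentrate = 1285 kg/s.
water reaching the mixer = 680.63 (from concentrate) + 3105×0.462 = 2115.1 kg/s.
Product flow = 1285 + 3105 = 4390 kg/s; water fraction = 0.482.

0.482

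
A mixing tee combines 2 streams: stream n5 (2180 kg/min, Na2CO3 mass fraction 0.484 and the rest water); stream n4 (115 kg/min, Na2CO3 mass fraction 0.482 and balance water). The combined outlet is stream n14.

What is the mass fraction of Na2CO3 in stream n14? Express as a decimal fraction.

0.484

Total flow out = 2180 + 115 = 2295 kg/min.
Na2CO3 in = 2180×0.484 + 115×0.482 = 1110.5 kg/min.
Na2CO3 mass fraction in n14 = 1110.5/2295 = 0.484.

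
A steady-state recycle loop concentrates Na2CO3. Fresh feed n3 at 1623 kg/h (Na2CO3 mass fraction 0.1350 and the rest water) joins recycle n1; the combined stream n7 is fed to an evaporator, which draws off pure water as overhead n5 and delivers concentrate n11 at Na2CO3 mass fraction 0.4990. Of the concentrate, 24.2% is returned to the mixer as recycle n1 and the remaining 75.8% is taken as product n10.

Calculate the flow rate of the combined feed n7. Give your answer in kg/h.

1763 kg/h

Overall Na2CO3 balance (none leaves overhead): Na2CO3 in fresh feed = Na2CO3 in product, i.e. 1623×0.135 = (1−0.242)·n11·0.499.
n11 = 219.11/(0.499×0.758) = 579.27 kg/h.
Recycle n1 = 0.242×579.27 = 140.18 kg/h.
Combined feed n7 = 1623 + 140.18 = 1763.2 kg/h.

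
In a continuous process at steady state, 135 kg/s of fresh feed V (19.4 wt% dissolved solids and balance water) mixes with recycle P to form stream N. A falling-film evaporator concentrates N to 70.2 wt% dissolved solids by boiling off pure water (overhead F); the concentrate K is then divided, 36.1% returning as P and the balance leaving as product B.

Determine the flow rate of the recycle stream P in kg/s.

Overall dissolved solids balance (none leaves overhead): dissolved solids in fresh feed = dissolved solids in product, i.e. 135×0.194 = (1−0.361)·K·0.702.
K = 26.19/(0.702×0.639) = 58.384 kg/s.
Recycle P = 0.361×58.384 = 21.077 kg/s.

21.08 kg/s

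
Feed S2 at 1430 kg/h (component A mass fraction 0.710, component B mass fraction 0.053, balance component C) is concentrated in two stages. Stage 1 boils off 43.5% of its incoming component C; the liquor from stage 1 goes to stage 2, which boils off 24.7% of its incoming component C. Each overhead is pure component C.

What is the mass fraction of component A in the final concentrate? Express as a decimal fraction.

component C in feed = 1430×0.237 = 338.91 kg/h.
After stage 1: component C left = (1−0.435)×338.91 = 191.48; stream total = 1282.6 kg/h.
After stage 2: component C left = (1−0.247)×191.48 = 144.19; final concentrate = 1235.3 kg/h.
component A fraction = 1015.3/1235.3 = 0.822.

0.822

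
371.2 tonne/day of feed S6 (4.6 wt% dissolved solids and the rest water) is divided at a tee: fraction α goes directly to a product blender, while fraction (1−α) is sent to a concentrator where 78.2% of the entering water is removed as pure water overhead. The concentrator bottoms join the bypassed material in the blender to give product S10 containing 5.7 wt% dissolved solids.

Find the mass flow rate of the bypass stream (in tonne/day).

275.2 tonne/day

All 371.2×0.046 = 17.075 tonne/day of dissolved solids reaches S10, so S10 = 17.075/0.057 = 299.56 tonne/day and vapour = 71.635 tonne/day.
The evaporator receives (1−α)·371.2 of feed at 0.954 water and removes 0.782 of that water:
0.782×0.954×(1−α)×371.2 = 71.635
(1−α) = 71.635/276.93 = 0.2587;  α = 0.7413.
Bypass flow = 0.7413×371.2 = 275.18 tonne/day.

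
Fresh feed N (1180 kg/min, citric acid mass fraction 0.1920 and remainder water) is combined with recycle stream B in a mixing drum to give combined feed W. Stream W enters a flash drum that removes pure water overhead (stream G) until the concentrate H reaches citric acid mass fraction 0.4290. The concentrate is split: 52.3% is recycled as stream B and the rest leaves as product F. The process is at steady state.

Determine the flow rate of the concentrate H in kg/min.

Overall citric acid balance (none leaves overhead): citric acid in fresh feed = citric acid in product, i.e. 1180×0.192 = (1−0.523)·H·0.429.
H = 226.56/(0.429×0.477) = 1107.2 kg/min.

1107 kg/min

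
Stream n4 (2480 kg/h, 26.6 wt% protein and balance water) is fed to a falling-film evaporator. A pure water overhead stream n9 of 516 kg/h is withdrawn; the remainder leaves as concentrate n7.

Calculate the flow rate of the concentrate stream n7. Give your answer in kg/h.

1964 kg/h

Concentrate = 2480 − 516 = 1964 kg/h.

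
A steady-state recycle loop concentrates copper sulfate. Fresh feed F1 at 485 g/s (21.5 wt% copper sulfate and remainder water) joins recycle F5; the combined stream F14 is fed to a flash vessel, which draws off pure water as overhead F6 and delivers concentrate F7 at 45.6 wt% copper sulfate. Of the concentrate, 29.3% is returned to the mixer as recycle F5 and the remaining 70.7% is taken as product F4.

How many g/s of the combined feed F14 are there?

Overall copper sulfate balance (none leaves overhead): copper sulfate in fresh feed = copper sulfate in product, i.e. 485×0.215 = (1−0.293)·F7·0.456.
F7 = 104.27/(0.456×0.707) = 323.44 g/s.
Recycle F5 = 0.293×323.44 = 94.768 g/s.
Combined feed F14 = 485 + 94.768 = 579.77 g/s.

579.8 g/s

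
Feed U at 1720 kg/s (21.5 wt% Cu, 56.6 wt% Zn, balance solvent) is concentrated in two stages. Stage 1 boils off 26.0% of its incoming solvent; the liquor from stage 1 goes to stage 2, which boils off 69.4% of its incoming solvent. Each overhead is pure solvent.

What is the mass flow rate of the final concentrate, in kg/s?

solvent in feed = 1720×0.219 = 376.68 kg/s.
After stage 1: solvent left = (1−0.260)×376.68 = 278.74; stream total = 1622.1 kg/s.
After stage 2: solvent left = (1−0.694)×278.74 = 85.295; final concentrate = 1428.6 kg/s.

1429 kg/s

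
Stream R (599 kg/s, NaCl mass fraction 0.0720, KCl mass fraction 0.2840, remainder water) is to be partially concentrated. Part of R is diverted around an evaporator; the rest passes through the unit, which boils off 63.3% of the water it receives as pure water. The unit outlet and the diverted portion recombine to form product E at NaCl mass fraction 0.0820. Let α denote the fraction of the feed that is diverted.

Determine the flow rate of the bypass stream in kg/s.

All 599×0.072 = 43.128 kg/s of NaCl reaches E, so E = 43.128/0.082 = 525.95 kg/s and vapour = 73.049 kg/s.
The evaporator receives (1−α)·599 of feed at 0.644 water and removes 0.633 of that water:
0.633×0.644×(1−α)×599 = 73.049
(1−α) = 73.049/244.18 = 0.2992;  α = 0.7008.
Bypass flow = 0.7008×599 = 419.81 kg/s.

419.8 kg/s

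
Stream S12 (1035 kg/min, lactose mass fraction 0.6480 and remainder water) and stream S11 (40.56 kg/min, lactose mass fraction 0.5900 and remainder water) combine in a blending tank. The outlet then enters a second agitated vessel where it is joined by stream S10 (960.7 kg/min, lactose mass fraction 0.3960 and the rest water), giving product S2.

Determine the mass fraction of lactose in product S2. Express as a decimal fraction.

Overall, product flow = 2036.3 kg/min.
lactose in = 1035×0.648 + 40.56×0.590 + 960.7×0.396 = 1075 kg/min.
lactose fraction in S2 = 0.5280.

0.5280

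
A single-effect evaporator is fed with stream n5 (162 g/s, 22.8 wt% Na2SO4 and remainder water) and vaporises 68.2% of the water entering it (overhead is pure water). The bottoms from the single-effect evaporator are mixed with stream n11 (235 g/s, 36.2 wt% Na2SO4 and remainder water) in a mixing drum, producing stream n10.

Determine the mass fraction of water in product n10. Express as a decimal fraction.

0.609

Vapour removed = 0.682×0.772×162 = 85.294 g/s; concentrate = 76.706 g/s.
water reaching the mixer = 39.77 (from concentrate) + 235×0.638 = 189.7 g/s.
Product flow = 76.706 + 235 = 311.71 g/s; water fraction = 0.609.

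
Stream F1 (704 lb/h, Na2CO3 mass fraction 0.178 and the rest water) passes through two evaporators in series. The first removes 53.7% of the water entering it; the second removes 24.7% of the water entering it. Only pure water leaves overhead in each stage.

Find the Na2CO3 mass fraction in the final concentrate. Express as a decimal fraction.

0.383

water in feed = 704×0.822 = 578.69 lb/h.
After stage 1: water left = (1−0.537)×578.69 = 267.93; stream total = 393.24 lb/h.
After stage 2: water left = (1−0.247)×267.93 = 201.75; final concentrate = 327.07 lb/h.
Na2CO3 fraction = 125.31/327.07 = 0.383.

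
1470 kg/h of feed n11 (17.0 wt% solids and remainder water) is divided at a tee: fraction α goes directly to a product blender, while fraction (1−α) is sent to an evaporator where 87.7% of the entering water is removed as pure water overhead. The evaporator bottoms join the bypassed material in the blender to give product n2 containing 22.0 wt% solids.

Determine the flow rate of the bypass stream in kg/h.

1011 kg/h

All 1470×0.170 = 249.9 kg/h of solids reaches n2, so n2 = 249.9/0.220 = 1135.9 kg/h and vapour = 334.09 kg/h.
The evaporator receives (1−α)·1470 of feed at 0.830 water and removes 0.877 of that water:
0.877×0.830×(1−α)×1470 = 334.09
(1−α) = 334.09/1070 = 0.3122;  α = 0.6878.
Bypass flow = 0.6878×1470 = 1011 kg/h.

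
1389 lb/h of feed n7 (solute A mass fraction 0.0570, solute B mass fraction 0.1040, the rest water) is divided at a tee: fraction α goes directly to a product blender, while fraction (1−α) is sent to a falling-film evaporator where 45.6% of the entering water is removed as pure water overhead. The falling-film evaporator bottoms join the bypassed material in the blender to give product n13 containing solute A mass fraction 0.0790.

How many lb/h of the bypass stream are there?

378 lb/h

All 1389×0.057 = 79.173 lb/h of solute A reaches n13, so n13 = 79.173/0.079 = 1002.2 lb/h and vapour = 386.81 lb/h.
The evaporator receives (1−α)·1389 of feed at 0.839 water and removes 0.456 of that water:
0.456×0.839×(1−α)×1389 = 386.81
(1−α) = 386.81/531.41 = 0.7279;  α = 0.2721.
Bypass flow = 0.2721×1389 = 377.95 lb/h.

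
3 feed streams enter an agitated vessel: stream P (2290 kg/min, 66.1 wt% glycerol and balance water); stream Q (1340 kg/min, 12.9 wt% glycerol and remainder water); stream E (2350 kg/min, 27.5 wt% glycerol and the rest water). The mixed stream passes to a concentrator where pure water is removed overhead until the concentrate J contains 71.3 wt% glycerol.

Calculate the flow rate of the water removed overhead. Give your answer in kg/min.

2708 kg/min

glycerol entering = 2290×0.661 + 1340×0.129 + 2350×0.275 = 2332.8 kg/min.
All glycerol reports to J, so J = 2332.8/0.713 = 3271.8 kg/min.
Total feed = 5980 kg/min; overhead = 5980 − 3271.8 = 2708.2 kg/min.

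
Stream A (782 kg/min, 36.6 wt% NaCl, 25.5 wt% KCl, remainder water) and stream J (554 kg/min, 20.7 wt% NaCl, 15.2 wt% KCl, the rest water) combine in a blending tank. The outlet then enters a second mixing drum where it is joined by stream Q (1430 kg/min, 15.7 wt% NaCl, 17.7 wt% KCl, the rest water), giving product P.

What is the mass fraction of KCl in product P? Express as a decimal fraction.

Overall, product flow = 2766 kg/min.
KCl in = 782×0.255 + 554×0.152 + 1430×0.177 = 536.73 kg/min.
KCl fraction in P = 0.194.

0.194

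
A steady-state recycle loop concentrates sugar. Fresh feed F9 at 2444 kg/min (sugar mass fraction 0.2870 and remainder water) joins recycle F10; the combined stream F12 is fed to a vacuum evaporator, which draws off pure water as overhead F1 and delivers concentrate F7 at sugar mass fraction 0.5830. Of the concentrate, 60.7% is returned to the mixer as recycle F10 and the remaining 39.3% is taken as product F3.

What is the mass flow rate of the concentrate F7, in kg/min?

Overall sugar balance (none leaves overhead): sugar in fresh feed = sugar in product, i.e. 2444×0.287 = (1−0.607)·F7·0.583.
F7 = 701.43/(0.583×0.393) = 3061.4 kg/min.

3061 kg/min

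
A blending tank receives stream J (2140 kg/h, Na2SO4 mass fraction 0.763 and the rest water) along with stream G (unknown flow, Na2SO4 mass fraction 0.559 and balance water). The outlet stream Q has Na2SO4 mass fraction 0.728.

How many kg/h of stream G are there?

443.2 kg/h

Let G be the unknown flow. Total out = 2140 + G.
Na2SO4 balance: 1632.8 + 0.559·G = 0.728·(2140 + G)
(0.559 − 0.728)·G = 0.728×2140 − 1632.8 = -74.9
G = -74.9 / -0.169 = 443.2 kg/h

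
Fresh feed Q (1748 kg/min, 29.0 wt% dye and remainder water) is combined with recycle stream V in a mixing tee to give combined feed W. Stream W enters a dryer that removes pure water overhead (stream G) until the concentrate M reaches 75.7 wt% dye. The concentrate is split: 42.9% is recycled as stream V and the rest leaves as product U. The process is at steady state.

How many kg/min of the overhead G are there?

1078 kg/min

Overall dye balance (none leaves overhead): dye in fresh feed = dye in product, i.e. 1748×0.290 = (1−0.429)·M·0.757.
M = 506.92/(0.757×0.571) = 1172.8 kg/min.
Recycle V = 0.429×1172.8 = 503.11 kg/min.
Combined feed W = 1748 + 503.11 = 2251.1 kg/min.
Overhead G = W − M = 2251.1 − 1172.8 = 1078.4 kg/min.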